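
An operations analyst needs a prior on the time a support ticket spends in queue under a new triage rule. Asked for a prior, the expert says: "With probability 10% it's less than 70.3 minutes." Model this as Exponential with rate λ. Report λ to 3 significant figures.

P(T < 70.3) = 1 − e^(−λ·70.3) = 0.1, so λ = −ln(1−0.1)/70.3 = −ln(0.9)/70.3 = 0.0015.

λ ≈ 0.0015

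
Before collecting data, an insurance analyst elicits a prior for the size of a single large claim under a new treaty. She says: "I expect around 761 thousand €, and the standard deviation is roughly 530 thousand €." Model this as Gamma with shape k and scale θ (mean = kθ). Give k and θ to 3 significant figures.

For Gamma(k, scale θ): mean = kθ, variance = kθ², so CV = 1/√k.
CV = SD/mean = 530/761 = 0.6965, hence k = 1/CV² = 2.06.
Then θ = mean/k = 761/2.06 = 369.

k ≈ 2.06, θ ≈ 369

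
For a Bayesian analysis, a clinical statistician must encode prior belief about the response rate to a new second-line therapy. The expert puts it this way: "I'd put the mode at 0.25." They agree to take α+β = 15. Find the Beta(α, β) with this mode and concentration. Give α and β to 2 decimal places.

α = 4.25, β = 10.75

For α,β > 1 the Beta mode is (α−1)/(α+β−2). With α+β = 15, the mode is (α−1)/13.
Set (α−1)/13 = 0.25 → α = 1 + 0.25·13 = 4.25.
β = 15 − α = 10.75.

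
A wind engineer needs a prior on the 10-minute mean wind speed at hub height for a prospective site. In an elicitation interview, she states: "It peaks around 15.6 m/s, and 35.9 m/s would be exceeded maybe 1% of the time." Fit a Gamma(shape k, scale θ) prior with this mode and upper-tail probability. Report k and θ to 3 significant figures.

k ≈ 7.88, θ ≈ 2.27

Gamma(k,θ) with k>1 has mode (k−1)θ, so θ = 15.6/(k−1).
Need P(X < 35.9) = 0.99 with θ tied to k this way. Start at k = 2, θ = 15.6: P(X<35.9) ≈ 0.669.
Too low — raise k to concentrate. Iterating converges to k ≈ 7.88.
Then θ = 15.6/(7.88−1) ≈ 2.27.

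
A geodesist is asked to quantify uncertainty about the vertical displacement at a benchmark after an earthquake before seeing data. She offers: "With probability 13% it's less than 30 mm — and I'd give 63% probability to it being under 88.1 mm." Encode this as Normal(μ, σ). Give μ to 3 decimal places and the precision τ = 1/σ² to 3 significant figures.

μ = 74.878, τ = 0.00063

The p-quantile of Normal(μ,σ) is μ + z_p·σ, with z_{0.13} = -1.126 and z_{0.63} = 0.3319.
Eliminate σ: μ = (z₂·x₁ − z₁·x₂)/(z₂ − z₁) = (0.3319·30 − (-1.126)·88.1)/1.458 = 74.878.
Then σ = (x₂ − x₁)/(z₂ − z₁) = (88.1 − 30)/1.458 = 39.842.
Precision τ = 1/σ² = 1/39.84² = 0.00063.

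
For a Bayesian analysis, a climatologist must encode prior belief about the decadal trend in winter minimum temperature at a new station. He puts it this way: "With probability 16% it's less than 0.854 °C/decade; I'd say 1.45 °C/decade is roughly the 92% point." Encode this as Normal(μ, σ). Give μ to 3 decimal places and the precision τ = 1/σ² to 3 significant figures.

μ = 1.101, τ = 16.2

For Normal(μ,σ), the p-quantile is μ + z_p·σ. Here z_{0.16} = -0.9945, z_{0.92} = 1.405.
So 0.854 = μ − 0.9945σ and 1.45 = μ + 1.405σ.
Subtracting: σ = (1.45 − 0.854)/(1.405 − (-0.9945)) = 0.248.
Then μ = 0.854 − (-0.9945)·0.248 = 1.101.
Precision τ = 1/σ² = 1/0.2484² = 16.2.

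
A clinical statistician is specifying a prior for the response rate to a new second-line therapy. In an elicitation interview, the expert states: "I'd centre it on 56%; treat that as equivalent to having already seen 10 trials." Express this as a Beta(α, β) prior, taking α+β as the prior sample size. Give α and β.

Under the effective-sample-size interpretation, Beta(α, β) has prior mean α/(α+β) and prior sample size α+β.
So α+β = 10 and α/(α+β) = 0.56, giving α = 0.56·10 = 5.6 and β = 10 − 5.6 = 4.4.

α = 5.6, β = 4.4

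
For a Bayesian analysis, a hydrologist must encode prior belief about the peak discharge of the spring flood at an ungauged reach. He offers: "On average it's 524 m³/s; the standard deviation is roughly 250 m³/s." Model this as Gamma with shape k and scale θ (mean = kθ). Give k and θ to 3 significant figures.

k ≈ 4.39, θ ≈ 119

For Gamma(k, scale θ): mean = kθ, variance = kθ², so CV = 1/√k.
CV = SD/mean = 250/524 = 0.4771, hence k = 1/CV² = 4.39.
Then θ = mean/k = 524/4.39 = 119.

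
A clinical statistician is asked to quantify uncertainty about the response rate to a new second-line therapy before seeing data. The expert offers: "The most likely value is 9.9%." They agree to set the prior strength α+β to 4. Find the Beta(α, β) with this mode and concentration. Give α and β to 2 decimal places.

α = 1.20, β = 2.80

For α,β > 1 the Beta mode is (α−1)/(α+β−2). With α+β = 4, the mode is (α−1)/2.
Set (α−1)/2 = 0.099 → α = 1 + 0.099·2 = 1.20.
β = 4 − α = 2.80.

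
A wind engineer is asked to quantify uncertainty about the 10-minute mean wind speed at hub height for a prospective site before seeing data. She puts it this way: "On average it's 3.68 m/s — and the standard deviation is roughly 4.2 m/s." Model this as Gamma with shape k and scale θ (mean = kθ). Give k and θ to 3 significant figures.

For Gamma(k, scale θ): mean = kθ, variance = kθ², so CV = 1/√k.
CV = SD/mean = 4.2/3.68 = 1.141, hence k = 1/CV² = 0.768.
Then θ = mean/k = 3.68/0.768 = 4.79.

k ≈ 0.768, θ ≈ 4.79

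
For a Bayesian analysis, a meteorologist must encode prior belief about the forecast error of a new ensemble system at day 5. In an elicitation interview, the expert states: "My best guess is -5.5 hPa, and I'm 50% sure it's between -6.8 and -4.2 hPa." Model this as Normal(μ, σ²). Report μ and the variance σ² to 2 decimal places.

A symmetric 50% interval runs μ ± z·σ with z = 0.6745.
Half-width = 1.3, so σ = 1.3/0.6745 = 1.927 and σ² = 3.71.
μ is the stated best guess, -5.50.

μ = -5.50, σ² = 3.71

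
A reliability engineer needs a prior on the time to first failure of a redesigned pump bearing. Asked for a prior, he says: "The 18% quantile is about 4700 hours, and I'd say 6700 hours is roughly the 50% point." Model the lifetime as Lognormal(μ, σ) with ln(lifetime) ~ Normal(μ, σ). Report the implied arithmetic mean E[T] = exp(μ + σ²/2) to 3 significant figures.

If T ~ Lognormal(μ,σ) then ln T ~ Normal(μ,σ), so the p-quantile of ln T is μ + z_p·σ.
ln(4700) = 8.455 and ln(6700) = 8.81; z_{0.18} = -0.9154, z_{0.5} = 0.
σ = (8.81 − 8.455)/(0 − (-0.9154)) = 0.387.
μ = 8.455 − (-0.9154)·0.387 = 8.810.
E[T] = exp(μ + σ²/2) = exp(8.810 + 0.0750) = 7220 hours.

E[T] ≈ 7220 hours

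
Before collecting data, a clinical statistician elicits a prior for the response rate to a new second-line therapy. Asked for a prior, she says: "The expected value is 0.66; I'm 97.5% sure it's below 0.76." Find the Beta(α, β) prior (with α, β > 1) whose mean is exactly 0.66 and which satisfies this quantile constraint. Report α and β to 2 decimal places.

α ≈ 51.73, β ≈ 26.65

With mean 0.66 fixed, write α = 0.66s, β = 0.34s where s = α+β.
Need P(θ < 0.76) = 0.975 under Beta(0.66s, 0.34s). Normal approximation: (q−m)/√(m(1−m)/s) ≈ z_{0.975} = 1.96, so s ≈ 0.66·0.34·(1.96)²/(0.76−0.66)² = 86.2.
At s = 86.2: P(θ<0.76) ≈ 0.980. Adjusting to match 0.975 gives s ≈ 78.38.
So α = 0.66·78.38 ≈ 51.73, β = 0.34·78.38 ≈ 26.65.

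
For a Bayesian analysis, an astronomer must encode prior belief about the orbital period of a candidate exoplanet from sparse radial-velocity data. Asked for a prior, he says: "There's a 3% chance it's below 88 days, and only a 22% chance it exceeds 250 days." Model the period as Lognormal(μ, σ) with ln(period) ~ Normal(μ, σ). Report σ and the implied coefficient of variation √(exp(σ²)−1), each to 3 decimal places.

σ ≈ 0.394, CV ≈ 0.409

If T ~ Lognormal(μ,σ) then ln T ~ Normal(μ,σ), so the p-quantile of ln T is μ + z_p·σ.
ln(88) = 4.477 and ln(250) = 5.521; z_{0.03} = -1.881, z_{0.78} = 0.7722.
σ = (5.521 − 4.477)/(0.7722 − (-1.881)) = 0.394.
μ = 4.477 − (-1.881)·0.394 = 5.218.
CV = √(exp(σ²)−1) = √(exp(0.1549)−1) = 0.409.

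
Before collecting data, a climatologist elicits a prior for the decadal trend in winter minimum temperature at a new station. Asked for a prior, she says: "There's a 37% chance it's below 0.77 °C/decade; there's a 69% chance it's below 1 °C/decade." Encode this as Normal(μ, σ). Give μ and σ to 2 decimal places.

μ = 0.86, σ = 0.28

The p-quantile of Normal(μ,σ) is μ + z_p·σ, with z_{0.37} = -0.3319 and z_{0.69} = 0.4959.
Eliminate σ: μ = (z₂·x₁ − z₁·x₂)/(z₂ − z₁) = (0.4959·0.77 − (-0.3319)·1)/0.8277 = 0.86.
Then σ = (x₂ − x₁)/(z₂ − z₁) = (1 − 0.77)/0.8277 = 0.28.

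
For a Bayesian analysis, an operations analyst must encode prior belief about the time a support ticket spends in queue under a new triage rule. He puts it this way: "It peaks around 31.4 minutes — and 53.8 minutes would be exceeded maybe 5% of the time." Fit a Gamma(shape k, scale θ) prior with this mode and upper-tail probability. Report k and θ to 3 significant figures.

Gamma(k,θ) with k>1 has mode (k−1)θ, so θ = 31.4/(k−1).
Need P(X < 53.8) = 0.95 with θ tied to k this way. Start at k = 2, θ = 31.4: P(X<53.8) ≈ 0.511.
Too low — raise k to concentrate. Iterating converges to k ≈ 10.6.
Then θ = 31.4/(10.6−1) ≈ 3.26.

k ≈ 10.6, θ ≈ 3.26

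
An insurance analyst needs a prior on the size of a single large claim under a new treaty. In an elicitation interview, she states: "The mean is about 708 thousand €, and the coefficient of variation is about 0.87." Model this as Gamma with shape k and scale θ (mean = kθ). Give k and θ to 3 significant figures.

For Gamma(k, scale θ): mean = kθ, variance = kθ², so CV = 1/√k.
CV = 0.87, hence k = 1/CV² = 1.32.
Then θ = mean/k = 708/1.32 = 536.

k ≈ 1.32, θ ≈ 536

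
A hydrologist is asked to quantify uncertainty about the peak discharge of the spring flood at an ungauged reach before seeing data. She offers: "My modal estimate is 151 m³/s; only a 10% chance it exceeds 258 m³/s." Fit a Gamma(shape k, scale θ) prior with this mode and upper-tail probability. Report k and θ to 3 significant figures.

k ≈ 7.6, θ ≈ 22.9

Gamma(k,θ) with k>1 has mode (k−1)θ, so θ = 151/(k−1).
Need P(X < 258) = 0.9 with θ tied to k this way. Start at k = 2, θ = 151: P(X<258) ≈ 0.509.
Too low — raise k to concentrate. Iterating converges to k ≈ 7.6.
Then θ = 151/(7.6−1) ≈ 22.9.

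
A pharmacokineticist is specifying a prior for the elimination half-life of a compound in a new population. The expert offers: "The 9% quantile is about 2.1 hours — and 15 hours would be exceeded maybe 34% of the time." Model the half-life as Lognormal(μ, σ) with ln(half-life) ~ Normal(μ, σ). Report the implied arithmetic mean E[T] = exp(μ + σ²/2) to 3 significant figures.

E[T] ≈ 17.7 hours

If T ~ Lognormal(μ,σ) then ln T ~ Normal(μ,σ), so the p-quantile of ln T is μ + z_p·σ.
ln(2.1) = 0.7419 and ln(15) = 2.708; z_{0.09} = -1.341, z_{0.66} = 0.4125.
σ = (2.708 − 0.7419)/(0.4125 − (-1.341)) = 1.121.
μ = 0.7419 − (-1.341)·1.121 = 2.246.
E[T] = exp(μ + σ²/2) = exp(2.246 + 0.6288) = 17.7 hours.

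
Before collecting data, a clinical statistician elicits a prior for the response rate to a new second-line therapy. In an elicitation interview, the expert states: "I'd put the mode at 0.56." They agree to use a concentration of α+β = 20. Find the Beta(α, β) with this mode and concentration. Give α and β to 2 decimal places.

For α,β > 1 the Beta mode is (α−1)/(α+β−2). With α+β = 20, the mode is (α−1)/18.
Set (α−1)/18 = 0.56 → α = 1 + 0.56·18 = 11.08.
β = 20 − α = 8.92.

α = 11.08, β = 8.92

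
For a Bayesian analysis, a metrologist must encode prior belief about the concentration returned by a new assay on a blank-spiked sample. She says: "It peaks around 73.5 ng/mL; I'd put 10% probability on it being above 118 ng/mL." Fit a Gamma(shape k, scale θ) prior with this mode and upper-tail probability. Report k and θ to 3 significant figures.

k ≈ 9.39, θ ≈ 8.76

Gamma(k,θ) with k>1 has mode (k−1)θ, so θ = 73.5/(k−1).
Need P(X < 118) = 0.9 with θ tied to k this way. Start at k = 2, θ = 73.5: P(X<118) ≈ 0.477.
Too low — raise k to concentrate. Iterating converges to k ≈ 9.39.
Then θ = 73.5/(9.39−1) ≈ 8.76.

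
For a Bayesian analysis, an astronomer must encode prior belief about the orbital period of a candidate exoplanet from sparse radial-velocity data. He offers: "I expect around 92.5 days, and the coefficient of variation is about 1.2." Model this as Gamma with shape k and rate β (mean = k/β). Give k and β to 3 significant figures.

For Gamma(k, rate β): mean = k/β, variance = k/β², so CV = 1/√k.
CV = 1.2, hence k = 1/CV² = 0.694.
Then β = k/mean = 0.694/92.5 = 0.00751.

k ≈ 0.694, β ≈ 0.00751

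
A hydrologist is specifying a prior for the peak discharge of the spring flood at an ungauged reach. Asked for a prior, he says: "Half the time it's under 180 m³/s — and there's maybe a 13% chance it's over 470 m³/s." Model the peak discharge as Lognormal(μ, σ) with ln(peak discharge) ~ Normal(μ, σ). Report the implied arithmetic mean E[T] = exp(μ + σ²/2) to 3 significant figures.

If T ~ Lognormal(μ,σ) then ln T ~ Normal(μ,σ), so the p-quantile of ln T is μ + z_p·σ.
ln(180) = 5.193 and ln(470) = 6.153; z_{0.5} = 0, z_{0.87} = 1.126.
σ = (6.153 − 5.193)/(1.126 − (0)) = 0.852.
μ = 5.193 − (0)·0.852 = 5.193.
E[T] = exp(μ + σ²/2) = exp(5.193 + 0.3630) = 259 m³/s.

E[T] ≈ 259 m³/s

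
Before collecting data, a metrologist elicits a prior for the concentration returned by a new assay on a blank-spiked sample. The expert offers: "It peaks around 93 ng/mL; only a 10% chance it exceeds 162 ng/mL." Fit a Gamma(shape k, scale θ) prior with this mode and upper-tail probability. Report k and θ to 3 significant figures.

Gamma(k,θ) with k>1 has mode (k−1)θ, so θ = 93/(k−1).
Need P(X < 162) = 0.9 with θ tied to k this way. Start at k = 2, θ = 93: P(X<162) ≈ 0.520.
Too low — raise k to concentrate. Iterating converges to k ≈ 7.16.
Then θ = 93/(7.16−1) ≈ 15.1.

k ≈ 7.16, θ ≈ 15.1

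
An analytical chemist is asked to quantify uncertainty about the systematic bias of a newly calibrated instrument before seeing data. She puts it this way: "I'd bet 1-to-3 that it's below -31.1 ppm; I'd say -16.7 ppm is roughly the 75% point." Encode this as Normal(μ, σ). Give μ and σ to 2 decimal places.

For Normal(μ,σ), the p-quantile is μ + z_p·σ. Here z_{0.25} = -0.6745, z_{0.75} = 0.6745.
So -31.1 = μ − 0.6745σ and -16.7 = μ + 0.6745σ.
Subtracting: σ = (-16.7 − -31.1)/(0.6745 − (-0.6745)) = 10.67.
Then μ = -31.1 − (-0.6745)·10.67 = -23.90.

μ = -23.90, σ = 10.67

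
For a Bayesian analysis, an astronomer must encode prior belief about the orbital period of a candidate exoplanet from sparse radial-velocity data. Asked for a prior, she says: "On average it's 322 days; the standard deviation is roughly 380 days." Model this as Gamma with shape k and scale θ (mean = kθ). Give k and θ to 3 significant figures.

For Gamma(k, scale θ): mean = kθ, variance = kθ², so CV = 1/√k.
CV = SD/mean = 380/322 = 1.18, hence k = 1/CV² = 0.718.
Then θ = mean/k = 322/0.718 = 448.

k ≈ 0.718, θ ≈ 448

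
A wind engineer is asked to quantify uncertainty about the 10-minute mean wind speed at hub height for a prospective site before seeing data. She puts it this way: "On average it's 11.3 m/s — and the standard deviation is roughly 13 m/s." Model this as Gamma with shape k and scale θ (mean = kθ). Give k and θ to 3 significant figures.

k ≈ 0.756, θ ≈ 15

For Gamma(k, scale θ): mean = kθ, variance = kθ², so CV = 1/√k.
CV = SD/mean = 13/11.3 = 1.15, hence k = 1/CV² = 0.756.
Then θ = mean/k = 11.3/0.756 = 15.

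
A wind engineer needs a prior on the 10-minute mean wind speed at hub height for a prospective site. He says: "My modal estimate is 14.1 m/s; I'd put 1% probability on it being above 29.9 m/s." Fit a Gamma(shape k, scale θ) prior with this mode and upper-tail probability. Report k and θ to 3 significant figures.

Gamma(k,θ) with k>1 has mode (k−1)θ, so θ = 14.1/(k−1).
Need P(X < 29.9) = 0.99 with θ tied to k this way. Start at k = 2, θ = 14.1: P(X<29.9) ≈ 0.626.
Too low — raise k to concentrate. Iterating converges to k ≈ 9.6.
Then θ = 14.1/(9.6−1) ≈ 1.64.

k ≈ 9.6, θ ≈ 1.64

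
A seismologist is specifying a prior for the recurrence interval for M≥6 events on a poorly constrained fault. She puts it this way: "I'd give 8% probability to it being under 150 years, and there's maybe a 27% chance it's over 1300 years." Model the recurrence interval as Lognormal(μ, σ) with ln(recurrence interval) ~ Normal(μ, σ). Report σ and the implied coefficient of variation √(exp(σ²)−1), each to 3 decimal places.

σ ≈ 1.070, CV ≈ 1.464

If T ~ Lognormal(μ,σ) then ln T ~ Normal(μ,σ), so the p-quantile of ln T is μ + z_p·σ.
ln(150) = 5.011 and ln(1300) = 7.17; z_{0.08} = -1.405, z_{0.73} = 0.6128.
σ = (7.17 − 5.011)/(0.6128 − (-1.405)) = 1.070.
μ = 5.011 − (-1.405)·1.070 = 6.514.
CV = √(exp(σ²)−1) = √(exp(1.1453)−1) = 1.464.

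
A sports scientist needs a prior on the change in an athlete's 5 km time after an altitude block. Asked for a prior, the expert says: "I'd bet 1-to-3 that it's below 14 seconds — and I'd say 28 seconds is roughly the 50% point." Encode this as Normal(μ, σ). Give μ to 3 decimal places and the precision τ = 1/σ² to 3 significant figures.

The p-quantile of Normal(μ,σ) is μ + z_p·σ, with z_{0.25} = -0.6745 and z_{0.5} = 0.
Eliminate σ: μ = (z₂·x₁ − z₁·x₂)/(z₂ − z₁) = (0·14 − (-0.6745)·28)/0.6745 = 28.000.
Then σ = (x₂ − x₁)/(z₂ − z₁) = (28 − 14)/0.6745 = 20.756.
Precision τ = 1/σ² = 1/20.76² = 0.00232.

μ = 28.000, τ = 0.00232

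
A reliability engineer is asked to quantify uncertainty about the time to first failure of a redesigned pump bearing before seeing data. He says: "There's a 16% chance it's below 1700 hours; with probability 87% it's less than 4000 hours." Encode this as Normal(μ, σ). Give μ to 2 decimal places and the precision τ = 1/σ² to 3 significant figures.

μ = 2778.46, τ = 8.5e-07

For Normal(μ,σ), the p-quantile is μ + z_p·σ. Here z_{0.16} = -0.9945, z_{0.87} = 1.126.
So 1700 = μ − 0.9945σ and 4000 = μ + 1.126σ.
Subtracting: σ = (4000 − 1700)/(1.126 − (-0.9945)) = 1084.47.
Then μ = 1700 − (-0.9945)·1084.47 = 2778.46.
Precision τ = 1/σ² = 1/1084² = 8.5e-07.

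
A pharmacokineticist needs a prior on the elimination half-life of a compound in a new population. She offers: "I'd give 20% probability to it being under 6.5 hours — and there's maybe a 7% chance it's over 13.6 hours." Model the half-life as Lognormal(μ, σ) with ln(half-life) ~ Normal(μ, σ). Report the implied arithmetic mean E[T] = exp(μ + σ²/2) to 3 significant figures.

If T ~ Lognormal(μ,σ) then ln T ~ Normal(μ,σ), so the p-quantile of ln T is μ + z_p·σ.
ln(6.5) = 1.872 and ln(13.6) = 2.61; z_{0.2} = -0.8416, z_{0.93} = 1.476.
σ = (2.61 − 1.872)/(1.476 − (-0.8416)) = 0.319.
μ = 1.872 − (-0.8416)·0.319 = 2.140.
E[T] = exp(μ + σ²/2) = exp(2.140 + 0.0507) = 8.94 hours.

E[T] ≈ 8.94 hours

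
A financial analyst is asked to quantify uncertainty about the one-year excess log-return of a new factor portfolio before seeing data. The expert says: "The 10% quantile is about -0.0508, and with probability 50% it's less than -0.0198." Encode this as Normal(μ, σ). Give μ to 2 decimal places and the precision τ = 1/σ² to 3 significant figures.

μ = -0.02, τ = 1710

The p-quantile of Normal(μ,σ) is μ + z_p·σ, with z_{0.1} = -1.282 and z_{0.5} = 0.
Eliminate σ: μ = (z₂·x₁ − z₁·x₂)/(z₂ − z₁) = (0·-0.0508 − (-1.282)·-0.0198)/1.282 = -0.02.
Then σ = (x₂ − x₁)/(z₂ − z₁) = (-0.0198 − -0.0508)/1.282 = 0.02.
Precision τ = 1/σ² = 1/0.02419² = 1710.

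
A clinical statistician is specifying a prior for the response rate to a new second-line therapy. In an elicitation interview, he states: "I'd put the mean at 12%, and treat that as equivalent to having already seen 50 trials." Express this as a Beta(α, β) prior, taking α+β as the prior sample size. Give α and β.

Under the effective-sample-size interpretation, Beta(α, β) has prior mean α/(α+β) and prior sample size α+β.
So α+β = 50 and α/(α+β) = 0.12, giving α = 0.12·50 = 6 and β = 50 − 6 = 44.

α = 6, β = 44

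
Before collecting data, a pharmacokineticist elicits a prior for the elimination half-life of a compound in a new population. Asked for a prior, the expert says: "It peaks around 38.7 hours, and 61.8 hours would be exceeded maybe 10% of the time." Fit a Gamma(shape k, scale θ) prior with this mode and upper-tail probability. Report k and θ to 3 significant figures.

k ≈ 9.57, θ ≈ 4.51

Gamma(k,θ) with k>1 has mode (k−1)θ, so θ = 38.7/(k−1).
Need P(X < 61.8) = 0.9 with θ tied to k this way. Start at k = 2, θ = 38.7: P(X<61.8) ≈ 0.474.
Too low — raise k to concentrate. Iterating converges to k ≈ 9.57.
Then θ = 38.7/(9.57−1) ≈ 4.51.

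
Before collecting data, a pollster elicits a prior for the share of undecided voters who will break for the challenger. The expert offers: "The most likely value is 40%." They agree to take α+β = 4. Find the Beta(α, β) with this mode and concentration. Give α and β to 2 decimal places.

α = 1.80, β = 2.20

For α,β > 1 the Beta mode is (α−1)/(α+β−2). With α+β = 4, the mode is (α−1)/2.
Set (α−1)/2 = 0.4 → α = 1 + 0.4·2 = 1.80.
β = 4 − α = 2.20.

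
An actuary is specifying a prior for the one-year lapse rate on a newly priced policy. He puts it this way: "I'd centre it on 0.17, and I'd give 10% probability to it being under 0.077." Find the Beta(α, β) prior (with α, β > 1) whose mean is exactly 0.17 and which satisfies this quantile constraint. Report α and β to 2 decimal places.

With mean 0.17 fixed, write α = 0.17s, β = 0.83s where s = α+β.
Need P(θ < 0.077) = 0.1 under Beta(0.17s, 0.83s). Normal approximation: (q−m)/√(m(1−m)/s) ≈ z_{0.1} = -1.28, so s ≈ 0.17·0.83·(-1.28)²/(0.077−0.17)² = 26.8.
At s = 26.8: P(θ<0.077) ≈ 0.074. Adjusting to match 0.1 gives s ≈ 21.93.
So α = 0.17·21.93 ≈ 3.73, β = 0.83·21.93 ≈ 18.20.

α ≈ 3.73, β ≈ 18.20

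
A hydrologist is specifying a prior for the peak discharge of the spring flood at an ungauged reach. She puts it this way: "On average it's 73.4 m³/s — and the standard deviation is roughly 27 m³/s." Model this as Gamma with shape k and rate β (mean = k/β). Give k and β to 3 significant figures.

k ≈ 7.39, β ≈ 0.101

For Gamma(k, rate β): mean = k/β, variance = k/β², so CV = 1/√k.
CV = SD/mean = 27/73.4 = 0.3678, hence k = 1/CV² = 7.39.
Then β = k/mean = 7.39/73.4 = 0.101.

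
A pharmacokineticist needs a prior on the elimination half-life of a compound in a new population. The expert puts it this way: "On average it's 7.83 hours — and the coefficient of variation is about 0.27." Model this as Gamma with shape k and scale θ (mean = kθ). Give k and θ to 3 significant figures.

For Gamma(k, scale θ): mean = kθ, variance = kθ², so CV = 1/√k.
CV = 0.27, hence k = 1/CV² = 13.7.
Then θ = mean/k = 7.83/13.7 = 0.571.

k ≈ 13.7, θ ≈ 0.571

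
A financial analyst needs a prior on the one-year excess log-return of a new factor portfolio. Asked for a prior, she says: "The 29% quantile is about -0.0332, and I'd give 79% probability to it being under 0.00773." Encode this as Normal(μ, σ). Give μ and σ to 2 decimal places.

μ = -0.02, σ = 0.03

The p-quantile of Normal(μ,σ) is μ + z_p·σ, with z_{0.29} = -0.5534 and z_{0.79} = 0.8064.
Eliminate σ: μ = (z₂·x₁ − z₁·x₂)/(z₂ − z₁) = (0.8064·-0.0332 − (-0.5534)·0.00773)/1.36 = -0.02.
Then σ = (x₂ − x₁)/(z₂ − z₁) = (0.00773 − -0.0332)/1.36 = 0.03.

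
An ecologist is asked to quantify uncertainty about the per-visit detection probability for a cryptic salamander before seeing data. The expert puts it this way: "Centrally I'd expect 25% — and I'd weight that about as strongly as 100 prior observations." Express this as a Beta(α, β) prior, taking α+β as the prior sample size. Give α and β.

α = 25, β = 75

Under the effective-sample-size interpretation, Beta(α, β) has prior mean α/(α+β) and prior sample size α+β.
So α+β = 100 and α/(α+β) = 0.25, giving α = 0.25·100 = 25 and β = 100 − 25 = 75.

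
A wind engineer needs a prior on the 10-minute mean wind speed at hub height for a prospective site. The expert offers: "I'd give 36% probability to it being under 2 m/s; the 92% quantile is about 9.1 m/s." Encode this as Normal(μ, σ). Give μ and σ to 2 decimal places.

μ = 3.44, σ = 4.03

For Normal(μ,σ), the p-quantile is μ + z_p·σ. Here z_{0.36} = -0.3585, z_{0.92} = 1.405.
So 2 = μ − 0.3585σ and 9.1 = μ + 1.405σ.
Subtracting: σ = (9.1 − 2)/(1.405 − (-0.3585)) = 4.03.
Then μ = 2 − (-0.3585)·4.03 = 3.44.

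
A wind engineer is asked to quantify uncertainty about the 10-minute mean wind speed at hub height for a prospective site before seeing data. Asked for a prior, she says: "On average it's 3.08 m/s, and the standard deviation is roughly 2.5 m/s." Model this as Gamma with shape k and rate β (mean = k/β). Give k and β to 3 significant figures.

For Gamma(k, rate β): mean = k/β, variance = k/β², so CV = 1/√k.
CV = SD/mean = 2.5/3.08 = 0.8117, hence k = 1/CV² = 1.52.
Then β = k/mean = 1.52/3.08 = 0.493.

k ≈ 1.52, β ≈ 0.493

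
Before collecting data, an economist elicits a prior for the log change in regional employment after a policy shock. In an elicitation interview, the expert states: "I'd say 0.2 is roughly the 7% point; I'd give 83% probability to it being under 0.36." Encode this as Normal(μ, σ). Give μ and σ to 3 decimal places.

For Normal(μ,σ), the p-quantile is μ + z_p·σ. Here z_{0.07} = -1.476, z_{0.83} = 0.9542.
So 0.2 = μ − 1.476σ and 0.36 = μ + 0.9542σ.
Subtracting: σ = (0.36 − 0.2)/(0.9542 − (-1.476)) = 0.066.
Then μ = 0.2 − (-1.476)·0.066 = 0.297.

μ = 0.297, σ = 0.066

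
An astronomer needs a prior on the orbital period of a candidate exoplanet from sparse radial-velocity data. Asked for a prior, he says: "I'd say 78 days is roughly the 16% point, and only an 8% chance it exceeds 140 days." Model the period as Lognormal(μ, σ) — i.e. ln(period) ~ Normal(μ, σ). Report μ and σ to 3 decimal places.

μ ≈ 4.599, σ ≈ 0.244

If T ~ Lognormal(μ,σ) then ln T ~ Normal(μ,σ), so the p-quantile of ln T is μ + z_p·σ.
ln(78) = 4.357 and ln(140) = 4.942; z_{0.16} = -0.9945, z_{0.92} = 1.405.
σ = (4.942 − 4.357)/(1.405 − (-0.9945)) = 0.244.
μ = 4.357 − (-0.9945)·0.244 = 4.599.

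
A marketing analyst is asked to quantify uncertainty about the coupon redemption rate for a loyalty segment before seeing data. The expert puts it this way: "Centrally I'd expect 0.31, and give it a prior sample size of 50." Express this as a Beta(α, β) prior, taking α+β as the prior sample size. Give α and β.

Under the effective-sample-size interpretation, Beta(α, β) has prior mean α/(α+β) and prior sample size α+β.
So α+β = 50 and α/(α+β) = 0.31, giving α = 0.31·50 = 15.5 and β = 50 − 15.5 = 34.5.

α = 15.5, β = 34.5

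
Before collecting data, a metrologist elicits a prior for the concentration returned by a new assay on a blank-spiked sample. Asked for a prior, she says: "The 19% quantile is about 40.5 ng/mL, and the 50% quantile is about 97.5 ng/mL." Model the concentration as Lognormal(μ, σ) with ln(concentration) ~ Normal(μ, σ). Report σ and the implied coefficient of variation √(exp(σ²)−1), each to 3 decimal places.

If T ~ Lognormal(μ,σ) then ln T ~ Normal(μ,σ), so the p-quantile of ln T is μ + z_p·σ.
ln(40.5) = 3.701 and ln(97.5) = 4.58; z_{0.19} = -0.8779, z_{0.5} = 0.
σ = (4.58 − 3.701)/(0 − (-0.8779)) = 1.001.
μ = 3.701 − (-0.8779)·1.001 = 4.580.
CV = √(exp(σ²)−1) = √(exp(1.0015)−1) = 1.312.

σ ≈ 1.001, CV ≈ 1.312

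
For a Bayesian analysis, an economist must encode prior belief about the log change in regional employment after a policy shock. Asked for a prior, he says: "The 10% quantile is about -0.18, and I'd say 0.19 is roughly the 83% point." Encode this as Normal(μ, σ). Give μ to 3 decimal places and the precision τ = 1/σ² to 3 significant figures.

The p-quantile of Normal(μ,σ) is μ + z_p·σ, with z_{0.1} = -1.282 and z_{0.83} = 0.9542.
Eliminate σ: μ = (z₂·x₁ − z₁·x₂)/(z₂ − z₁) = (0.9542·-0.18 − (-1.282)·0.19)/2.236 = 0.032.
Then σ = (x₂ − x₁)/(z₂ − z₁) = (0.19 − -0.18)/2.236 = 0.165.
Precision τ = 1/σ² = 1/0.1655² = 36.5.

μ = 0.032, τ = 36.5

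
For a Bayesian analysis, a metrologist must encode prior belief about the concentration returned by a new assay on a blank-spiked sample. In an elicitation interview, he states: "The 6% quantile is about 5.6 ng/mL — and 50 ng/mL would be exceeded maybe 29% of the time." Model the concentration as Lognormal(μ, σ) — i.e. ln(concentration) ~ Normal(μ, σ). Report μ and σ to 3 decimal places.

If T ~ Lognormal(μ,σ) then ln T ~ Normal(μ,σ), so the p-quantile of ln T is μ + z_p·σ.
ln(5.6) = 1.723 and ln(50) = 3.912; z_{0.06} = -1.555, z_{0.71} = 0.5534.
σ = (3.912 − 1.723)/(0.5534 − (-1.555)) = 1.038.
μ = 1.723 − (-1.555)·1.038 = 3.337.

μ ≈ 3.337, σ ≈ 1.038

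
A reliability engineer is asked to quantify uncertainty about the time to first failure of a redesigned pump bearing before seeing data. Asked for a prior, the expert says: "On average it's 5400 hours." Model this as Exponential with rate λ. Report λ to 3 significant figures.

Exponential mean = 1/λ, so λ = 1/5400.0 = 0.000185.

λ ≈ 0.000185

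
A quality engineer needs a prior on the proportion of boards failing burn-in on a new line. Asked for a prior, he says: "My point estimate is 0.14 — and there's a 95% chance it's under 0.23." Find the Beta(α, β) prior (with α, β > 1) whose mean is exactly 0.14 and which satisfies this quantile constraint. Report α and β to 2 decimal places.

α ≈ 6.63, β ≈ 40.73

With mean 0.14 fixed, write α = 0.14s, β = 0.86s where s = α+β.
Need P(θ < 0.23) = 0.95 under Beta(0.14s, 0.86s). Normal approximation: (q−m)/√(m(1−m)/s) ≈ z_{0.95} = 1.64, so s ≈ 0.14·0.86·(1.64)²/(0.23−0.14)² = 40.2.
At s = 40.2: P(θ<0.23) ≈ 0.937. Adjusting to match 0.95 gives s ≈ 47.36.
So α = 0.14·47.36 ≈ 6.63, β = 0.86·47.36 ≈ 40.73.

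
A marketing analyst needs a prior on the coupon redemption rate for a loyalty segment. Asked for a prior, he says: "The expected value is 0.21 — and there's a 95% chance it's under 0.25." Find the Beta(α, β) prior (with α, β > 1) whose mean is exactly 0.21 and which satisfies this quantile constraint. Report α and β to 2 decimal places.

With mean 0.21 fixed, write α = 0.21s, β = 0.79s where s = α+β.
Need P(θ < 0.25) = 0.95 under Beta(0.21s, 0.79s). Normal approximation: (q−m)/√(m(1−m)/s) ≈ z_{0.95} = 1.64, so s ≈ 0.21·0.79·(1.64)²/(0.25−0.21)² = 280.5.
At s = 280.5: P(θ<0.25) ≈ 0.946. Adjusting to match 0.95 gives s ≈ 295.54.
So α = 0.21·295.54 ≈ 62.06, β = 0.79·295.54 ≈ 233.48.

α ≈ 62.06, β ≈ 233.48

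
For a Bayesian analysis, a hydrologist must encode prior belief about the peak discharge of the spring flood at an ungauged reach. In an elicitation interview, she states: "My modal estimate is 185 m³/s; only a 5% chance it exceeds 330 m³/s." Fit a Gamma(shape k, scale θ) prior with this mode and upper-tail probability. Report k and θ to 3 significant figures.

k ≈ 9.32, θ ≈ 22.2

Gamma(k,θ) with k>1 has mode (k−1)θ, so θ = 185/(k−1).
Need P(X < 330) = 0.95 with θ tied to k this way. Start at k = 2, θ = 185: P(X<330) ≈ 0.532.
Too low — raise k to concentrate. Iterating converges to k ≈ 9.32.
Then θ = 185/(9.32−1) ≈ 22.2.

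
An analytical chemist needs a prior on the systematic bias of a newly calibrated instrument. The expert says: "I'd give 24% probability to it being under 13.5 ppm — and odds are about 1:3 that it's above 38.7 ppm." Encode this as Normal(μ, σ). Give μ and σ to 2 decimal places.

The p-quantile of Normal(μ,σ) is μ + z_p·σ, with z_{0.24} = -0.7063 and z_{0.75} = 0.6745.
Eliminate σ: μ = (z₂·x₁ − z₁·x₂)/(z₂ − z₁) = (0.6745·13.5 − (-0.7063)·38.7)/1.381 = 26.39.
Then σ = (x₂ − x₁)/(z₂ − z₁) = (38.7 − 13.5)/1.381 = 18.25.

μ = 26.39, σ = 18.25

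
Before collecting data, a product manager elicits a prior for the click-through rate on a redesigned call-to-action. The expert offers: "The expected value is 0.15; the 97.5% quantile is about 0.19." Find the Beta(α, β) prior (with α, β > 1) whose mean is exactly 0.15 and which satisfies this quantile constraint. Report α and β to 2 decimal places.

α ≈ 50.48, β ≈ 286.05

With mean 0.15 fixed, write α = 0.15s, β = 0.85s where s = α+β.
Need P(θ < 0.19) = 0.975 under Beta(0.15s, 0.85s). Normal approximation: (q−m)/√(m(1−m)/s) ≈ z_{0.975} = 1.96, so s ≈ 0.15·0.85·(1.96)²/(0.19−0.15)² = 306.1.
At s = 306.1: P(θ<0.19) ≈ 0.969. Adjusting to match 0.975 gives s ≈ 336.53.
So α = 0.15·336.53 ≈ 50.48, β = 0.85·336.53 ≈ 286.05.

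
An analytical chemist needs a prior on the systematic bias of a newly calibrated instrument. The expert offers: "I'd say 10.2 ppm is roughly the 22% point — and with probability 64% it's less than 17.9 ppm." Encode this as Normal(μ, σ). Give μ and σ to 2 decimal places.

μ = 15.46, σ = 6.81

For Normal(μ,σ), the p-quantile is μ + z_p·σ. Here z_{0.22} = -0.7722, z_{0.64} = 0.3585.
So 10.2 = μ − 0.7722σ and 17.9 = μ + 0.3585σ.
Subtracting: σ = (17.9 − 10.2)/(0.3585 − (-0.7722)) = 6.81.
Then μ = 10.2 − (-0.7722)·6.81 = 15.46.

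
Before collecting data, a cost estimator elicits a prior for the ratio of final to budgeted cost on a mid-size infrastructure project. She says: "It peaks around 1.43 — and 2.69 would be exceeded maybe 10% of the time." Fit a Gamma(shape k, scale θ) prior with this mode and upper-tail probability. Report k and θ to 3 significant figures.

k ≈ 5.79, θ ≈ 0.299

Gamma(k,θ) with k>1 has mode (k−1)θ, so θ = 1.43/(k−1).
Need P(X < 2.69) = 0.9 with θ tied to k this way. Start at k = 2, θ = 1.43: P(X<2.69) ≈ 0.561.
Too low — raise k to concentrate. Iterating converges to k ≈ 5.79.
Then θ = 1.43/(5.79−1) ≈ 0.299.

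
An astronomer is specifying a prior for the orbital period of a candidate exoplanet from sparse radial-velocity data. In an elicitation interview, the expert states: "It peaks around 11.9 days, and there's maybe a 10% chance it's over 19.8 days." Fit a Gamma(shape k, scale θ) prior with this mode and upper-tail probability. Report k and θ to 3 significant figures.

k ≈ 8.28, θ ≈ 1.63

Gamma(k,θ) with k>1 has mode (k−1)θ, so θ = 11.9/(k−1).
Need P(X < 19.8) = 0.9 with θ tied to k this way. Start at k = 2, θ = 11.9: P(X<19.8) ≈ 0.495.
Too low — raise k to concentrate. Iterating converges to k ≈ 8.28.
Then θ = 11.9/(8.28−1) ≈ 1.63.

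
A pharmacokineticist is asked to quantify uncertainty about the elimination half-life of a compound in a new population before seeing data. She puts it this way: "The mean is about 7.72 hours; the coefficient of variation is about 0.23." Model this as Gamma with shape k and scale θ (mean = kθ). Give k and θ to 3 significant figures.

k ≈ 18.9, θ ≈ 0.408

For Gamma(k, scale θ): mean = kθ, variance = kθ², so CV = 1/√k.
CV = 0.23, hence k = 1/CV² = 18.9.
Then θ = mean/k = 7.72/18.9 = 0.408.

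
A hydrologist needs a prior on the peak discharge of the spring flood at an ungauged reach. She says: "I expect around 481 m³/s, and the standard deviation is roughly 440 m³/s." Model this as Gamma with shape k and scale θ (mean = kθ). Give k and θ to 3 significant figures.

k ≈ 1.2, θ ≈ 402

For Gamma(k, scale θ): mean = kθ, variance = kθ², so CV = 1/√k.
CV = SD/mean = 440/481 = 0.9148, hence k = 1/CV² = 1.2.
Then θ = mean/k = 481/1.2 = 402.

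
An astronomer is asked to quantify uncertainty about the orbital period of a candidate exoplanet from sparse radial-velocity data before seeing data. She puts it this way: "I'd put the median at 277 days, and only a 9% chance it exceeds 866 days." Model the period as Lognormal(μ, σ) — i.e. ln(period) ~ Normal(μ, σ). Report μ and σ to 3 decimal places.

If T ~ Lognormal(μ,σ) then ln T ~ Normal(μ,σ), so the p-quantile of ln T is μ + z_p·σ.
ln(277) = 5.624 and ln(866) = 6.764; z_{0.5} = 0, z_{0.91} = 1.341.
σ = (6.764 − 5.624)/(1.341 − (0)) = 0.850.
μ = 5.624 − (0)·0.850 = 5.624.

μ ≈ 5.624, σ ≈ 0.850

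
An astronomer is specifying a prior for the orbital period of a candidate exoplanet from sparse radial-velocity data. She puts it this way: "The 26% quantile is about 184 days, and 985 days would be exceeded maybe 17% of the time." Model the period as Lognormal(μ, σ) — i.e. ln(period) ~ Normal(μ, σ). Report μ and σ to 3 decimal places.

If T ~ Lognormal(μ,σ) then ln T ~ Normal(μ,σ), so the p-quantile of ln T is μ + z_p·σ.
ln(184) = 5.215 and ln(985) = 6.893; z_{0.26} = -0.6433, z_{0.83} = 0.9542.
σ = (6.893 − 5.215)/(0.9542 − (-0.6433)) = 1.050.
μ = 5.215 − (-0.6433)·1.050 = 5.891.

μ ≈ 5.891, σ ≈ 1.050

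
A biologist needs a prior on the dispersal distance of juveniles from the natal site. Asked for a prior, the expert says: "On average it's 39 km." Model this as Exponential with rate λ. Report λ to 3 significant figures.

Exponential mean = 1/λ, so λ = 1/39.0 = 0.0256.

λ ≈ 0.0256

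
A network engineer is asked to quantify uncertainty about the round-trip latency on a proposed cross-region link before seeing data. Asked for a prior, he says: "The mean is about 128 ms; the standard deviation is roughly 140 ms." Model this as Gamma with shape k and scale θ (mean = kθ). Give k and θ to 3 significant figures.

For Gamma(k, scale θ): mean = kθ, variance = kθ², so CV = 1/√k.
CV = SD/mean = 140/128 = 1.094, hence k = 1/CV² = 0.836.
Then θ = mean/k = 128/0.836 = 153.

k ≈ 0.836, θ ≈ 153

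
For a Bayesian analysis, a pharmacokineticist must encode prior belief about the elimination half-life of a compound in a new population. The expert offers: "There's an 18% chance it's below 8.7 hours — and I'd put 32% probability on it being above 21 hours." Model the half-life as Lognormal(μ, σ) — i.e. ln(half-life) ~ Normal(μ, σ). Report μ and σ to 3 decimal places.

μ ≈ 2.747, σ ≈ 0.637

If T ~ Lognormal(μ,σ) then ln T ~ Normal(μ,σ), so the p-quantile of ln T is μ + z_p·σ.
ln(8.7) = 2.163 and ln(21) = 3.045; z_{0.18} = -0.9154, z_{0.68} = 0.4677.
σ = (3.045 − 2.163)/(0.4677 − (-0.9154)) = 0.637.
μ = 2.163 − (-0.9154)·0.637 = 2.747.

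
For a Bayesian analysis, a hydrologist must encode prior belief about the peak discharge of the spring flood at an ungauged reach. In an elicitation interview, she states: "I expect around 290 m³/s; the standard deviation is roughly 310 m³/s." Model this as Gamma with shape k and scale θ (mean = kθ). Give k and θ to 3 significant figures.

For Gamma(k, scale θ): mean = kθ, variance = kθ², so CV = 1/√k.
CV = SD/mean = 310/290 = 1.069, hence k = 1/CV² = 0.875.
Then θ = mean/k = 290/0.875 = 331.

k ≈ 0.875, θ ≈ 331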